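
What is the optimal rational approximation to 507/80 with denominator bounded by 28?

19/3

Expand x = 507/80 as a continued fraction with the Euclidean algorithm:
  507 = 6*80 + 27, so a_0 = 6.
  80 = 2*27 + 26, so a_1 = 2.
  27 = 1*26 + 1, so a_2 = 1.
  26 = 26*1 + 0, so a_3 = 26.
so x = [6; 2, 1, 26].
Convergents (p_i = a_i*p_{i-1} + p_{i-2}, q_i = a_i*q_{i-1} + q_{i-2} with p_{-2}=0, p_{-1}=1, q_{-2}=1, q_{-1}=0), until the denominator exceeds 28:
  i=0: a_0=6, p_0 = 6*1 + 0 = 6, q_0 = 6*0 + 1 = 1.
  i=1: a_1=2, p_1 = 2*6 + 1 = 13, q_1 = 2*1 + 0 = 2.
  i=2: a_2=1, p_2 = 1*13 + 6 = 19, q_2 = 1*2 + 1 = 3.
  i=3: a_3=26, p_3 = 26*19 + 13 = 507, q_3 = 26*3 + 2 = 80.
q_3 = 80 > 28, so the last convergent with denominator <= 28 is p_2/q_2 = 19/3.
The closest fraction with denominator <= 28 is either p_2/q_2 or the intermediate fraction (k*p_2 + p_1)/(k*q_2 + q_1) with the largest k >= 1 whose denominator stays <= 28; these approach x as k grows, and every other convergent or intermediate fraction in range is farther away.
Largest k: floor((28 - q_1)/q_2) = floor((28 - 2)/3) = 8.
That gives (8*19 + 13)/(8*3 + 2) = 165/26.
Compare the errors: |x - 19/3| = |507*3 - 19*80|/(80*3) = 1/240, and |x - 165/26| = |507*26 - 165*80|/(80*26) = 18/2080.
Cross-multiplying, 1*2080 = 2080 < 4320 = 18*240, so 1/240 is smaller: the convergent 19/3 is closer to x than 165/26.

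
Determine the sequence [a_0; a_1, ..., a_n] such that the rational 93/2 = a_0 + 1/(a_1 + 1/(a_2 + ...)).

Run the Euclidean algorithm on 93 and 2; the successive quotients are the partial quotients a_0, a_1, ... (each step inverts the fractional part left over by the previous one):
  93 = 46*2 + 1, so a_0 = 46.
  2 = 2*1 + 0, so a_1 = 2.
The remainder reaches 0 after 2 divisions, so the expansion has 2 partial quotients, read off in order.

[46; 2]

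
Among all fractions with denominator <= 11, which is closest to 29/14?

Expand x = 29/14 as a continued fraction with the Euclidean algorithm:
  29 = 2*14 + 1, so a_0 = 2.
  14 = 14*1 + 0, so a_1 = 14.
so x = [2; 14].
Convergents (p_i = a_i*p_{i-1} + p_{i-2}, q_i = a_i*q_{i-1} + q_{i-2} with p_{-2}=0, p_{-1}=1, q_{-2}=1, q_{-1}=0), until the denominator exceeds 11:
  i=0: a_0=2, p_0 = 2*1 + 0 = 2, q_0 = 2*0 + 1 = 1.
  i=1: a_1=14, p_1 = 14*2 + 1 = 29, q_1 = 14*1 + 0 = 14.
q_1 = 14 > 11, so the last convergent with denominator <= 11 is p_0/q_0 = 2/1.
The closest fraction with denominator <= 11 is either p_0/q_0 or the intermediate fraction (k*p_0 + p_{-1})/(k*q_0 + q_{-1}) with the largest k >= 1 whose denominator stays <= 11; these approach x as k grows, and every other convergent or intermediate fraction in range is farther away.
Largest k: floor((11 - q_{-1})/q_0) = floor((11 - 0)/1) = 11 (using the seeds p_{-1} = 1, q_{-1} = 0).
That gives (11*2 + 1)/(11*1 + 0) = 23/11.
Compare the errors: |x - 2/1| = |29*1 - 2*14|/(14*1) = 1/14, and |x - 23/11| = |29*11 - 23*14|/(14*11) = 3/154.
Cross-multiplying, 3*14 = 42 < 154 = 1*154, so 3/154 is smaller: the intermediate fraction 23/11 is closer to x than 2/1.

23/11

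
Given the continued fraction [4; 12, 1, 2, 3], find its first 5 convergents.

4/1, 49/12, 53/13, 155/38, 518/127

Using the convergent recurrence p_i = a_i*p_{i-1} + p_{i-2}, q_i = a_i*q_{i-1} + q_{i-2} with p_{-2}=0, p_{-1}=1, q_{-2}=1, q_{-1}=0:
  i=0: a_0=4, p_0 = 4*1 + 0 = 4, q_0 = 4*0 + 1 = 1.
  i=1: a_1=12, p_1 = 12*4 + 1 = 49, q_1 = 12*1 + 0 = 12.
  i=2: a_2=1, p_2 = 1*49 + 4 = 53, q_2 = 1*12 + 1 = 13.
  i=3: a_3=2, p_3 = 2*53 + 49 = 155, q_3 = 2*13 + 12 = 38.
  i=4: a_4=3, p_4 = 3*155 + 53 = 518, q_4 = 3*38 + 13 = 127.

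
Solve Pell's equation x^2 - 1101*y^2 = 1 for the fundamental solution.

(x, y) = (24313015, 732732)

First expand sqrt(1101) as a continued fraction. With x_i = (sqrt(1101) + m_i)/d_i and (m_0, d_0) = (0, 1): a_0 = floor(sqrt(1101)) = 33, since 33^2 = 1089 <= 1101 < 1156 = 34^2.
Iterate m_{i+1} = d_i*a_i - m_i, d_{i+1} = (1101 - m_{i+1}^2)/d_i, a_{i+1} = floor((a_0 + m_{i+1})/d_{i+1}):
  m_1 = 1*33 - 0 = 33, d_1 = (1101 - 33^2)/1 = 12/1 = 12, a_1 = floor((33 + 33)/12) = 5.
  m_2 = 12*5 - 33 = 27, d_2 = (1101 - 27^2)/12 = 372/12 = 31, a_2 = floor((33 + 27)/31) = 1.
  m_3 = 31*1 - 27 = 4, d_3 = (1101 - 4^2)/31 = 1085/31 = 35, a_3 = floor((33 + 4)/35) = 1.
  m_4 = 35*1 - 4 = 31, d_4 = (1101 - 31^2)/35 = 140/35 = 4, a_4 = floor((33 + 31)/4) = 16.
  m_5 = 4*16 - 31 = 33, d_5 = (1101 - 33^2)/4 = 12/4 = 3, a_5 = floor((33 + 33)/3) = 22.
  m_6 = 3*22 - 33 = 33, d_6 = (1101 - 33^2)/3 = 12/3 = 4, a_6 = floor((33 + 33)/4) = 16.
  m_7 = 4*16 - 33 = 31, d_7 = (1101 - 31^2)/4 = 140/4 = 35, a_7 = floor((33 + 31)/35) = 1.
  m_8 = 35*1 - 31 = 4, d_8 = (1101 - 4^2)/35 = 1085/35 = 31, a_8 = floor((33 + 4)/31) = 1.
  m_9 = 31*1 - 4 = 27, d_9 = (1101 - 27^2)/31 = 372/31 = 12, a_9 = floor((33 + 27)/12) = 5.
  m_10 = 12*5 - 27 = 33, d_10 = (1101 - 33^2)/12 = 12/12 = 1, a_10 = floor((33 + 33)/1) = 66.
  m_11 = 1*66 - 33 = 33, d_11 = (1101 - 33^2)/1 = 12/1 = 12: (m_11, d_11) = (m_1, d_1) = (33, 12), so from here the quotients repeat a_1, ..., a_10; the period length is 10.
So sqrt(1101) = [33; (5, 1, 1, 16, 22, 16, 1, 1, 5, 66)] with period length k = 10.
k is even, so the fundamental solution of x^2 - 1101y^2 = 1 is (p_{k-1}, q_{k-1}) = (p_9, q_9); compute convergents through index 9.
Convergents (p_i = a_i*p_{i-1} + p_{i-2}, q_i = a_i*q_{i-1} + q_{i-2} with p_{-2}=0, p_{-1}=1, q_{-2}=1, q_{-1}=0):
  i=0: a_0=33, p_0 = 33*1 + 0 = 33, q_0 = 33*0 + 1 = 1.
  i=1: a_1=5, p_1 = 5*33 + 1 = 166, q_1 = 5*1 + 0 = 5.
  i=2: a_2=1, p_2 = 1*166 + 33 = 199, q_2 = 1*5 + 1 = 6.
  i=3: a_3=1, p_3 = 1*199 + 166 = 365, q_3 = 1*6 + 5 = 11.
  i=4: a_4=16, p_4 = 16*365 + 199 = 6039, q_4 = 16*11 + 6 = 182.
  i=5: a_5=22, p_5 = 22*6039 + 365 = 133223, q_5 = 22*182 + 11 = 4015.
  i=6: a_6=16, p_6 = 16*133223 + 6039 = 2137607, q_6 = 16*4015 + 182 = 64422.
  i=7: a_7=1, p_7 = 1*2137607 + 133223 = 2270830, q_7 = 1*64422 + 4015 = 68437.
  i=8: a_8=1, p_8 = 1*2270830 + 2137607 = 4408437, q_8 = 1*68437 + 64422 = 132859.
  i=9: a_9=5, p_9 = 5*4408437 + 2270830 = 24313015, q_9 = 5*132859 + 68437 = 732732.
Check: 24313015^2 - 1101*732732^2 = 591122698390225 - 591122698390224 = 1, so (x, y) = (24313015, 732732) solves the equation, and by the theorem it is the least positive solution.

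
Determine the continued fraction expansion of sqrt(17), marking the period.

[4; (8)]

Write x_i = (sqrt(17) + m_i)/d_i with (m_0, d_0) = (0, 1). a_0 = floor(sqrt(17)) = 4, since 4^2 = 16 <= 17 < 25 = 5^2.
Iterate m_{i+1} = d_i*a_i - m_i, d_{i+1} = (17 - m_{i+1}^2)/d_i, a_{i+1} = floor((a_0 + m_{i+1})/d_{i+1}):
  m_1 = 1*4 - 0 = 4, d_1 = (17 - 4^2)/1 = 1/1 = 1, a_1 = floor((4 + 4)/1) = 8.
  m_2 = 1*8 - 4 = 4, d_2 = (17 - 4^2)/1 = 1/1 = 1: (m_2, d_2) = (m_1, d_1) = (4, 1), so from here the quotient a_1 repeats; the period length is 1.
Hence the expansion of sqrt(17) is a_0 = 4 followed by the repeating block 8 (period 1).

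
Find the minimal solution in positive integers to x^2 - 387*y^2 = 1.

(x, y) = (3482, 177)

First expand sqrt(387) as a continued fraction. With x_i = (sqrt(387) + m_i)/d_i and (m_0, d_0) = (0, 1): a_0 = floor(sqrt(387)) = 19, since 19^2 = 361 <= 387 < 400 = 20^2.
Iterate m_{i+1} = d_i*a_i - m_i, d_{i+1} = (387 - m_{i+1}^2)/d_i, a_{i+1} = floor((a_0 + m_{i+1})/d_{i+1}):
  m_1 = 1*19 - 0 = 19, d_1 = (387 - 19^2)/1 = 26/1 = 26, a_1 = floor((19 + 19)/26) = 1.
  m_2 = 26*1 - 19 = 7, d_2 = (387 - 7^2)/26 = 338/26 = 13, a_2 = floor((19 + 7)/13) = 2.
  m_3 = 13*2 - 7 = 19, d_3 = (387 - 19^2)/13 = 26/13 = 2, a_3 = floor((19 + 19)/2) = 19.
  m_4 = 2*19 - 19 = 19, d_4 = (387 - 19^2)/2 = 26/2 = 13, a_4 = floor((19 + 19)/13) = 2.
  m_5 = 13*2 - 19 = 7, d_5 = (387 - 7^2)/13 = 338/13 = 26, a_5 = floor((19 + 7)/26) = 1.
  m_6 = 26*1 - 7 = 19, d_6 = (387 - 19^2)/26 = 26/26 = 1, a_6 = floor((19 + 19)/1) = 38.
  m_7 = 1*38 - 19 = 19, d_7 = (387 - 19^2)/1 = 26/1 = 26: (m_7, d_7) = (m_1, d_1) = (19, 26), so from here the quotients repeat a_1, ..., a_6; the period length is 6.
So sqrt(387) = [19; (1, 2, 19, 2, 1, 38)] with period length k = 6.
k is even, so the fundamental solution of x^2 - 387y^2 = 1 is (p_{k-1}, q_{k-1}) = (p_5, q_5); compute convergents through index 5.
Convergents (p_i = a_i*p_{i-1} + p_{i-2}, q_i = a_i*q_{i-1} + q_{i-2} with p_{-2}=0, p_{-1}=1, q_{-2}=1, q_{-1}=0):
  i=0: a_0=19, p_0 = 19*1 + 0 = 19, q_0 = 19*0 + 1 = 1.
  i=1: a_1=1, p_1 = 1*19 + 1 = 20, q_1 = 1*1 + 0 = 1.
  i=2: a_2=2, p_2 = 2*20 + 19 = 59, q_2 = 2*1 + 1 = 3.
  i=3: a_3=19, p_3 = 19*59 + 20 = 1141, q_3 = 19*3 + 1 = 58.
  i=4: a_4=2, p_4 = 2*1141 + 59 = 2341, q_4 = 2*58 + 3 = 119.
  i=5: a_5=1, p_5 = 1*2341 + 1141 = 3482, q_5 = 1*119 + 58 = 177.
Check: 3482^2 - 387*177^2 = 12124324 - 12124323 = 1, so (x, y) = (3482, 177) solves the equation, and by the theorem it is the least positive solution.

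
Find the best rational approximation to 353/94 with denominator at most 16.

15/4

Expand x = 353/94 as a continued fraction with the Euclidean algorithm:
  353 = 3*94 + 71, so a_0 = 3.
  94 = 1*71 + 23, so a_1 = 1.
  71 = 3*23 + 2, so a_2 = 3.
  23 = 11*2 + 1, so a_3 = 11.
  2 = 2*1 + 0, so a_4 = 2.
so x = [3; 1, 3, 11, 2].
Convergents (p_i = a_i*p_{i-1} + p_{i-2}, q_i = a_i*q_{i-1} + q_{i-2} with p_{-2}=0, p_{-1}=1, q_{-2}=1, q_{-1}=0), until the denominator exceeds 16:
  i=0: a_0=3, p_0 = 3*1 + 0 = 3, q_0 = 3*0 + 1 = 1.
  i=1: a_1=1, p_1 = 1*3 + 1 = 4, q_1 = 1*1 + 0 = 1.
  i=2: a_2=3, p_2 = 3*4 + 3 = 15, q_2 = 3*1 + 1 = 4.
  i=3: a_3=11, p_3 = 11*15 + 4 = 169, q_3 = 11*4 + 1 = 45.
q_3 = 45 > 16, so the last convergent with denominator <= 16 is p_2/q_2 = 15/4.
The closest fraction with denominator <= 16 is either p_2/q_2 or the intermediate fraction (k*p_2 + p_1)/(k*q_2 + q_1) with the largest k >= 1 whose denominator stays <= 16; these approach x as k grows, and every other convergent or intermediate fraction in range is farther away.
Largest k: floor((16 - q_1)/q_2) = floor((16 - 1)/4) = 3.
That gives (3*15 + 4)/(3*4 + 1) = 49/13.
Compare the errors: |x - 15/4| = |353*4 - 15*94|/(94*4) = 2/376, and |x - 49/13| = |353*13 - 49*94|/(94*13) = 17/1222.
Cross-multiplying, 2*1222 = 2444 < 6392 = 17*376, so 2/376 is smaller: the convergent 15/4 is closer to x than 49/13.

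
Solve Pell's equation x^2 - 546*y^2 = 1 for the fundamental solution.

First expand sqrt(546) as a continued fraction. With x_i = (sqrt(546) + m_i)/d_i and (m_0, d_0) = (0, 1): a_0 = floor(sqrt(546)) = 23, since 23^2 = 529 <= 546 < 576 = 24^2.
Iterate m_{i+1} = d_i*a_i - m_i, d_{i+1} = (546 - m_{i+1}^2)/d_i, a_{i+1} = floor((a_0 + m_{i+1})/d_{i+1}):
  m_1 = 1*23 - 0 = 23, d_1 = (546 - 23^2)/1 = 17/1 = 17, a_1 = floor((23 + 23)/17) = 2.
  m_2 = 17*2 - 23 = 11, d_2 = (546 - 11^2)/17 = 425/17 = 25, a_2 = floor((23 + 11)/25) = 1.
  m_3 = 25*1 - 11 = 14, d_3 = (546 - 14^2)/25 = 350/25 = 14, a_3 = floor((23 + 14)/14) = 2.
  m_4 = 14*2 - 14 = 14, d_4 = (546 - 14^2)/14 = 350/14 = 25, a_4 = floor((23 + 14)/25) = 1.
  m_5 = 25*1 - 14 = 11, d_5 = (546 - 11^2)/25 = 425/25 = 17, a_5 = floor((23 + 11)/17) = 2.
  m_6 = 17*2 - 11 = 23, d_6 = (546 - 23^2)/17 = 17/17 = 1, a_6 = floor((23 + 23)/1) = 46.
  m_7 = 1*46 - 23 = 23, d_7 = (546 - 23^2)/1 = 17/1 = 17: (m_7, d_7) = (m_1, d_1) = (23, 17), so from here the quotients repeat a_1, ..., a_6; the period length is 6.
So sqrt(546) = [23; (2, 1, 2, 1, 2, 46)] with period length k = 6.
k is even, so the fundamental solution of x^2 - 546y^2 = 1 is (p_{k-1}, q_{k-1}) = (p_5, q_5); compute convergents through index 5.
Convergents (p_i = a_i*p_{i-1} + p_{i-2}, q_i = a_i*q_{i-1} + q_{i-2} with p_{-2}=0, p_{-1}=1, q_{-2}=1, q_{-1}=0):
  i=0: a_0=23, p_0 = 23*1 + 0 = 23, q_0 = 23*0 + 1 = 1.
  i=1: a_1=2, p_1 = 2*23 + 1 = 47, q_1 = 2*1 + 0 = 2.
  i=2: a_2=1, p_2 = 1*47 + 23 = 70, q_2 = 1*2 + 1 = 3.
  i=3: a_3=2, p_3 = 2*70 + 47 = 187, q_3 = 2*3 + 2 = 8.
  i=4: a_4=1, p_4 = 1*187 + 70 = 257, q_4 = 1*8 + 3 = 11.
  i=5: a_5=2, p_5 = 2*257 + 187 = 701, q_5 = 2*11 + 8 = 30.
Check: 701^2 - 546*30^2 = 491401 - 491400 = 1, so (x, y) = (701, 30) solves the equation, and by the theorem it is the least positive solution.

(x, y) = (701, 30)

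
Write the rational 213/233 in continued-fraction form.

[0; 1, 10, 1, 1, 1, 6]

Run the Euclidean algorithm on 213 and 233; the successive quotients are the partial quotients a_0, a_1, ... (each step inverts the fractional part left over by the previous one):
  213 = 0*233 + 213, so a_0 = 0.
  233 = 1*213 + 20, so a_1 = 1.
  213 = 10*20 + 13, so a_2 = 10.
  20 = 1*13 + 7, so a_3 = 1.
  13 = 1*7 + 6, so a_4 = 1.
  7 = 1*6 + 1, so a_5 = 1.
  6 = 6*1 + 0, so a_6 = 6.
The remainder reaches 0 after 7 divisions, so the expansion has 7 partial quotients, read off in order.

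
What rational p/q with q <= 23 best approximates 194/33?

Expand x = 194/33 as a continued fraction with the Euclidean algorithm:
  194 = 5*33 + 29, so a_0 = 5.
  33 = 1*29 + 4, so a_1 = 1.
  29 = 7*4 + 1, so a_2 = 7.
  4 = 4*1 + 0, so a_3 = 4.
so x = [5; 1, 7, 4].
Convergents (p_i = a_i*p_{i-1} + p_{i-2}, q_i = a_i*q_{i-1} + q_{i-2} with p_{-2}=0, p_{-1}=1, q_{-2}=1, q_{-1}=0), until the denominator exceeds 23:
  i=0: a_0=5, p_0 = 5*1 + 0 = 5, q_0 = 5*0 + 1 = 1.
  i=1: a_1=1, p_1 = 1*5 + 1 = 6, q_1 = 1*1 + 0 = 1.
  i=2: a_2=7, p_2 = 7*6 + 5 = 47, q_2 = 7*1 + 1 = 8.
  i=3: a_3=4, p_3 = 4*47 + 6 = 194, q_3 = 4*8 + 1 = 33.
q_3 = 33 > 23, so the last convergent with denominator <= 23 is p_2/q_2 = 47/8.
The closest fraction with denominator <= 23 is either p_2/q_2 or the intermediate fraction (k*p_2 + p_1)/(k*q_2 + q_1) with the largest k >= 1 whose denominator stays <= 23; these approach x as k grows, and every other convergent or intermediate fraction in range is farther away.
Largest k: floor((23 - q_1)/q_2) = floor((23 - 1)/8) = 2.
That gives (2*47 + 6)/(2*8 + 1) = 100/17.
Compare the errors: |x - 47/8| = |194*8 - 47*33|/(33*8) = 1/264, and |x - 100/17| = |194*17 - 100*33|/(33*17) = 2/561.
Cross-multiplying, 2*264 = 528 < 561 = 1*561, so 2/561 is smaller: the intermediate fraction 100/17 is closer to x than 47/8.

100/17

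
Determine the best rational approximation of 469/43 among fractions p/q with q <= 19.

Expand x = 469/43 as a continued fraction with the Euclidean algorithm:
  469 = 10*43 + 39, so a_0 = 10.
  43 = 1*39 + 4, so a_1 = 1.
  39 = 9*4 + 3, so a_2 = 9.
  4 = 1*3 + 1, so a_3 = 1.
  3 = 3*1 + 0, so a_4 = 3.
so x = [10; 1, 9, 1, 3].
Convergents (p_i = a_i*p_{i-1} + p_{i-2}, q_i = a_i*q_{i-1} + q_{i-2} with p_{-2}=0, p_{-1}=1, q_{-2}=1, q_{-1}=0), until the denominator exceeds 19:
  i=0: a_0=10, p_0 = 10*1 + 0 = 10, q_0 = 10*0 + 1 = 1.
  i=1: a_1=1, p_1 = 1*10 + 1 = 11, q_1 = 1*1 + 0 = 1.
  i=2: a_2=9, p_2 = 9*11 + 10 = 109, q_2 = 9*1 + 1 = 10.
  i=3: a_3=1, p_3 = 1*109 + 11 = 120, q_3 = 1*10 + 1 = 11.
  i=4: a_4=3, p_4 = 3*120 + 109 = 469, q_4 = 3*11 + 10 = 43.
q_4 = 43 > 19, so the last convergent with denominator <= 19 is p_3/q_3 = 120/11.
The closest fraction with denominator <= 19 is either p_3/q_3 or the intermediate fraction (k*p_3 + p_2)/(k*q_3 + q_2) with the largest k >= 1 whose denominator stays <= 19; these approach x as k grows, and every other convergent or intermediate fraction in range is farther away.
Largest k: floor((19 - q_2)/q_3) = floor((19 - 10)/11) = 0.
Since k = 0, no intermediate fraction beyond p_3/q_3 has denominator <= 19, so the convergent 120/11 is the closest (its error is |469*11 - 120*43|/(43*11) = 1/473).

120/11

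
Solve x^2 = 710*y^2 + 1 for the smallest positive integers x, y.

First expand sqrt(710) as a continued fraction. With x_i = (sqrt(710) + m_i)/d_i and (m_0, d_0) = (0, 1): a_0 = floor(sqrt(710)) = 26, since 26^2 = 676 <= 710 < 729 = 27^2.
Iterate m_{i+1} = d_i*a_i - m_i, d_{i+1} = (710 - m_{i+1}^2)/d_i, a_{i+1} = floor((a_0 + m_{i+1})/d_{i+1}):
  m_1 = 1*26 - 0 = 26, d_1 = (710 - 26^2)/1 = 34/1 = 34, a_1 = floor((26 + 26)/34) = 1.
  m_2 = 34*1 - 26 = 8, d_2 = (710 - 8^2)/34 = 646/34 = 19, a_2 = floor((26 + 8)/19) = 1.
  m_3 = 19*1 - 8 = 11, d_3 = (710 - 11^2)/19 = 589/19 = 31, a_3 = floor((26 + 11)/31) = 1.
  m_4 = 31*1 - 11 = 20, d_4 = (710 - 20^2)/31 = 310/31 = 10, a_4 = floor((26 + 20)/10) = 4.
  m_5 = 10*4 - 20 = 20, d_5 = (710 - 20^2)/10 = 310/10 = 31, a_5 = floor((26 + 20)/31) = 1.
  m_6 = 31*1 - 20 = 11, d_6 = (710 - 11^2)/31 = 589/31 = 19, a_6 = floor((26 + 11)/19) = 1.
  m_7 = 19*1 - 11 = 8, d_7 = (710 - 8^2)/19 = 646/19 = 34, a_7 = floor((26 + 8)/34) = 1.
  m_8 = 34*1 - 8 = 26, d_8 = (710 - 26^2)/34 = 34/34 = 1, a_8 = floor((26 + 26)/1) = 52.
  m_9 = 1*52 - 26 = 26, d_9 = (710 - 26^2)/1 = 34/1 = 34: (m_9, d_9) = (m_1, d_1) = (26, 34), so from here the quotients repeat a_1, ..., a_8; the period length is 8.
So sqrt(710) = [26; (1, 1, 1, 4, 1, 1, 1, 52)] with period length k = 8.
k is even, so the fundamental solution of x^2 - 710y^2 = 1 is (p_{k-1}, q_{k-1}) = (p_7, q_7); compute convergents through index 7.
Convergents (p_i = a_i*p_{i-1} + p_{i-2}, q_i = a_i*q_{i-1} + q_{i-2} with p_{-2}=0, p_{-1}=1, q_{-2}=1, q_{-1}=0):
  i=0: a_0=26, p_0 = 26*1 + 0 = 26, q_0 = 26*0 + 1 = 1.
  i=1: a_1=1, p_1 = 1*26 + 1 = 27, q_1 = 1*1 + 0 = 1.
  i=2: a_2=1, p_2 = 1*27 + 26 = 53, q_2 = 1*1 + 1 = 2.
  i=3: a_3=1, p_3 = 1*53 + 27 = 80, q_3 = 1*2 + 1 = 3.
  i=4: a_4=4, p_4 = 4*80 + 53 = 373, q_4 = 4*3 + 2 = 14.
  i=5: a_5=1, p_5 = 1*373 + 80 = 453, q_5 = 1*14 + 3 = 17.
  i=6: a_6=1, p_6 = 1*453 + 373 = 826, q_6 = 1*17 + 14 = 31.
  i=7: a_7=1, p_7 = 1*826 + 453 = 1279, q_7 = 1*31 + 17 = 48.
Check: 1279^2 - 710*48^2 = 1635841 - 1635840 = 1, so (x, y) = (1279, 48) solves the equation, and by the theorem it is the least positive solution.

(x, y) = (1279, 48)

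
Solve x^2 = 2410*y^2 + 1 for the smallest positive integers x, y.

(x, y) = (58321, 1188)

First expand sqrt(2410) as a continued fraction. With x_i = (sqrt(2410) + m_i)/d_i and (m_0, d_0) = (0, 1): a_0 = floor(sqrt(2410)) = 49, since 49^2 = 2401 <= 2410 < 2500 = 50^2.
Iterate m_{i+1} = d_i*a_i - m_i, d_{i+1} = (2410 - m_{i+1}^2)/d_i, a_{i+1} = floor((a_0 + m_{i+1})/d_{i+1}):
  m_1 = 1*49 - 0 = 49, d_1 = (2410 - 49^2)/1 = 9/1 = 9, a_1 = floor((49 + 49)/9) = 10.
  m_2 = 9*10 - 49 = 41, d_2 = (2410 - 41^2)/9 = 729/9 = 81, a_2 = floor((49 + 41)/81) = 1.
  m_3 = 81*1 - 41 = 40, d_3 = (2410 - 40^2)/81 = 810/81 = 10, a_3 = floor((49 + 40)/10) = 8.
  m_4 = 10*8 - 40 = 40, d_4 = (2410 - 40^2)/10 = 810/10 = 81, a_4 = floor((49 + 40)/81) = 1.
  m_5 = 81*1 - 40 = 41, d_5 = (2410 - 41^2)/81 = 729/81 = 9, a_5 = floor((49 + 41)/9) = 10.
  m_6 = 9*10 - 41 = 49, d_6 = (2410 - 49^2)/9 = 9/9 = 1, a_6 = floor((49 + 49)/1) = 98.
  m_7 = 1*98 - 49 = 49, d_7 = (2410 - 49^2)/1 = 9/1 = 9: (m_7, d_7) = (m_1, d_1) = (49, 9), so from here the quotients repeat a_1, ..., a_6; the period length is 6.
So sqrt(2410) = [49; (10, 1, 8, 1, 10, 98)] with period length k = 6.
k is even, so the fundamental solution of x^2 - 2410y^2 = 1 is (p_{k-1}, q_{k-1}) = (p_5, q_5); compute convergents through index 5.
Convergents (p_i = a_i*p_{i-1} + p_{i-2}, q_i = a_i*q_{i-1} + q_{i-2} with p_{-2}=0, p_{-1}=1, q_{-2}=1, q_{-1}=0):
  i=0: a_0=49, p_0 = 49*1 + 0 = 49, q_0 = 49*0 + 1 = 1.
  i=1: a_1=10, p_1 = 10*49 + 1 = 491, q_1 = 10*1 + 0 = 10.
  i=2: a_2=1, p_2 = 1*491 + 49 = 540, q_2 = 1*10 + 1 = 11.
  i=3: a_3=8, p_3 = 8*540 + 491 = 4811, q_3 = 8*11 + 10 = 98.
  i=4: a_4=1, p_4 = 1*4811 + 540 = 5351, q_4 = 1*98 + 11 = 109.
  i=5: a_5=10, p_5 = 10*5351 + 4811 = 58321, q_5 = 10*109 + 98 = 1188.
Check: 58321^2 - 2410*1188^2 = 3401339041 - 3401339040 = 1, so (x, y) = (58321, 1188) solves the equation, and by the theorem it is the least positive solution.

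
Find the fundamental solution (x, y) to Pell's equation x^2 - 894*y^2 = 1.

(x, y) = (299, 10)

First expand sqrt(894) as a continued fraction. With x_i = (sqrt(894) + m_i)/d_i and (m_0, d_0) = (0, 1): a_0 = floor(sqrt(894)) = 29, since 29^2 = 841 <= 894 < 900 = 30^2.
Iterate m_{i+1} = d_i*a_i - m_i, d_{i+1} = (894 - m_{i+1}^2)/d_i, a_{i+1} = floor((a_0 + m_{i+1})/d_{i+1}):
  m_1 = 1*29 - 0 = 29, d_1 = (894 - 29^2)/1 = 53/1 = 53, a_1 = floor((29 + 29)/53) = 1.
  m_2 = 53*1 - 29 = 24, d_2 = (894 - 24^2)/53 = 318/53 = 6, a_2 = floor((29 + 24)/6) = 8.
  m_3 = 6*8 - 24 = 24, d_3 = (894 - 24^2)/6 = 318/6 = 53, a_3 = floor((29 + 24)/53) = 1.
  m_4 = 53*1 - 24 = 29, d_4 = (894 - 29^2)/53 = 53/53 = 1, a_4 = floor((29 + 29)/1) = 58.
  m_5 = 1*58 - 29 = 29, d_5 = (894 - 29^2)/1 = 53/1 = 53: (m_5, d_5) = (m_1, d_1) = (29, 53), so from here the quotients repeat a_1, ..., a_4; the period length is 4.
So sqrt(894) = [29; (1, 8, 1, 58)] with period length k = 4.
k is even, so the fundamental solution of x^2 - 894y^2 = 1 is (p_{k-1}, q_{k-1}) = (p_3, q_3); compute convergents through index 3.
Convergents (p_i = a_i*p_{i-1} + p_{i-2}, q_i = a_i*q_{i-1} + q_{i-2} with p_{-2}=0, p_{-1}=1, q_{-2}=1, q_{-1}=0):
  i=0: a_0=29, p_0 = 29*1 + 0 = 29, q_0 = 29*0 + 1 = 1.
  i=1: a_1=1, p_1 = 1*29 + 1 = 30, q_1 = 1*1 + 0 = 1.
  i=2: a_2=8, p_2 = 8*30 + 29 = 269, q_2 = 8*1 + 1 = 9.
  i=3: a_3=1, p_3 = 1*269 + 30 = 299, q_3 = 1*9 + 1 = 10.
Check: 299^2 - 894*10^2 = 89401 - 89400 = 1, so (x, y) = (299, 10) solves the equation, and by the theorem it is the least positive solution.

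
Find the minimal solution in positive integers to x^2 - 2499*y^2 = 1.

First expand sqrt(2499) as a continued fraction. With x_i = (sqrt(2499) + m_i)/d_i and (m_0, d_0) = (0, 1): a_0 = floor(sqrt(2499)) = 49, since 49^2 = 2401 <= 2499 < 2500 = 50^2.
Iterate m_{i+1} = d_i*a_i - m_i, d_{i+1} = (2499 - m_{i+1}^2)/d_i, a_{i+1} = floor((a_0 + m_{i+1})/d_{i+1}):
  m_1 = 1*49 - 0 = 49, d_1 = (2499 - 49^2)/1 = 98/1 = 98, a_1 = floor((49 + 49)/98) = 1.
  m_2 = 98*1 - 49 = 49, d_2 = (2499 - 49^2)/98 = 98/98 = 1, a_2 = floor((49 + 49)/1) = 98.
  m_3 = 1*98 - 49 = 49, d_3 = (2499 - 49^2)/1 = 98/1 = 98: (m_3, d_3) = (m_1, d_1) = (49, 98), so from here the quotients repeat a_1, a_2; the period length is 2.
So sqrt(2499) = [49; (1, 98)] with period length k = 2.
k is even, so the fundamental solution of x^2 - 2499y^2 = 1 is (p_{k-1}, q_{k-1}) = (p_1, q_1); compute convergents through index 1.
Convergents (p_i = a_i*p_{i-1} + p_{i-2}, q_i = a_i*q_{i-1} + q_{i-2} with p_{-2}=0, p_{-1}=1, q_{-2}=1, q_{-1}=0):
  i=0: a_0=49, p_0 = 49*1 + 0 = 49, q_0 = 49*0 + 1 = 1.
  i=1: a_1=1, p_1 = 1*49 + 1 = 50, q_1 = 1*1 + 0 = 1.
Check: 50^2 - 2499*1^2 = 2500 - 2499 = 1, so (x, y) = (50, 1) solves the equation, and by the theorem it is the least positive solution.

(x, y) = (50, 1)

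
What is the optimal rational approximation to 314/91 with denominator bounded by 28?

69/20

Expand x = 314/91 as a continued fraction with the Euclidean algorithm:
  314 = 3*91 + 41, so a_0 = 3.
  91 = 2*41 + 9, so a_1 = 2.
  41 = 4*9 + 5, so a_2 = 4.
  9 = 1*5 + 4, so a_3 = 1.
  5 = 1*4 + 1, so a_4 = 1.
  4 = 4*1 + 0, so a_5 = 4.
so x = [3; 2, 4, 1, 1, 4].
Convergents (p_i = a_i*p_{i-1} + p_{i-2}, q_i = a_i*q_{i-1} + q_{i-2} with p_{-2}=0, p_{-1}=1, q_{-2}=1, q_{-1}=0), until the denominator exceeds 28:
  i=0: a_0=3, p_0 = 3*1 + 0 = 3, q_0 = 3*0 + 1 = 1.
  i=1: a_1=2, p_1 = 2*3 + 1 = 7, q_1 = 2*1 + 0 = 2.
  i=2: a_2=4, p_2 = 4*7 + 3 = 31, q_2 = 4*2 + 1 = 9.
  i=3: a_3=1, p_3 = 1*31 + 7 = 38, q_3 = 1*9 + 2 = 11.
  i=4: a_4=1, p_4 = 1*38 + 31 = 69, q_4 = 1*11 + 9 = 20.
  i=5: a_5=4, p_5 = 4*69 + 38 = 314, q_5 = 4*20 + 11 = 91.
q_5 = 91 > 28, so the last convergent with denominator <= 28 is p_4/q_4 = 69/20.
The closest fraction with denominator <= 28 is either p_4/q_4 or the intermediate fraction (k*p_4 + p_3)/(k*q_4 + q_3) with the largest k >= 1 whose denominator stays <= 28; these approach x as k grows, and every other convergent or intermediate fraction in range is farther away.
Largest k: floor((28 - q_3)/q_4) = floor((28 - 11)/20) = 0.
Since k = 0, no intermediate fraction beyond p_4/q_4 has denominator <= 28, so the convergent 69/20 is the closest (its error is |314*20 - 69*91|/(91*20) = 1/1820).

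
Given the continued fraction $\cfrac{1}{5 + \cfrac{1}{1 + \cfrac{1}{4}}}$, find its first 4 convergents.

Using the convergent recurrence p_i = a_i*p_{i-1} + p_{i-2}, q_i = a_i*q_{i-1} + q_{i-2} with p_{-2}=0, p_{-1}=1, q_{-2}=1, q_{-1}=0:
  i=0: a_0=0, p_0 = 0*1 + 0 = 0, q_0 = 0*0 + 1 = 1.
  i=1: a_1=5, p_1 = 5*0 + 1 = 1, q_1 = 5*1 + 0 = 5.
  i=2: a_2=1, p_2 = 1*1 + 0 = 1, q_2 = 1*5 + 1 = 6.
  i=3: a_3=4, p_3 = 4*1 + 1 = 5, q_3 = 4*6 + 5 = 29.

0/1, 1/5, 1/6, 5/29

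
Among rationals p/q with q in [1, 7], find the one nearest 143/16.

Expand x = 143/16 as a continued fraction with the Euclidean algorithm:
  143 = 8*16 + 15, so a_0 = 8.
  16 = 1*15 + 1, so a_1 = 1.
  15 = 15*1 + 0, so a_2 = 15.
so x = [8; 1, 15].
Convergents (p_i = a_i*p_{i-1} + p_{i-2}, q_i = a_i*q_{i-1} + q_{i-2} with p_{-2}=0, p_{-1}=1, q_{-2}=1, q_{-1}=0), until the denominator exceeds 7:
  i=0: a_0=8, p_0 = 8*1 + 0 = 8, q_0 = 8*0 + 1 = 1.
  i=1: a_1=1, p_1 = 1*8 + 1 = 9, q_1 = 1*1 + 0 = 1.
  i=2: a_2=15, p_2 = 15*9 + 8 = 143, q_2 = 15*1 + 1 = 16.
q_2 = 16 > 7, so the last convergent with denominator <= 7 is p_1/q_1 = 9/1.
The closest fraction with denominator <= 7 is either p_1/q_1 or the intermediate fraction (k*p_1 + p_0)/(k*q_1 + q_0) with the largest k >= 1 whose denominator stays <= 7; these approach x as k grows, and every other convergent or intermediate fraction in range is farther away.
Largest k: floor((7 - q_0)/q_1) = floor((7 - 1)/1) = 6.
That gives (6*9 + 8)/(6*1 + 1) = 62/7.
Compare the errors: |x - 9/1| = |143*1 - 9*16|/(16*1) = 1/16, and |x - 62/7| = |143*7 - 62*16|/(16*7) = 9/112.
Cross-multiplying, 1*112 = 112 < 144 = 9*16, so 1/16 is smaller: the convergent 9/1 is closer to x than 62/7.

9/1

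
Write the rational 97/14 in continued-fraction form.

[6; 1, 13]

Run the Euclidean algorithm on 97 and 14; the successive quotients are the partial quotients a_0, a_1, ... (each step inverts the fractional part left over by the previous one):
  97 = 6*14 + 13, so a_0 = 6.
  14 = 1*13 + 1, so a_1 = 1.
  13 = 13*1 + 0, so a_2 = 13.
The remainder reaches 0 after 3 divisions, so the expansion has 3 partial quotients, read off in order.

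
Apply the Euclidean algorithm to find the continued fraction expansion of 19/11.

Run the Euclidean algorithm on 19 and 11; the successive quotients are the partial quotients a_0, a_1, ... (each step inverts the fractional part left over by the previous one):
  19 = 1*11 + 8, so a_0 = 1.
  11 = 1*8 + 3, so a_1 = 1.
  8 = 2*3 + 2, so a_2 = 2.
  3 = 1*2 + 1, so a_3 = 1.
  2 = 2*1 + 0, so a_4 = 2.
The remainder reaches 0 after 5 divisions, so the expansion has 5 partial quotients, read off in order.

[1; 1, 2, 1, 2]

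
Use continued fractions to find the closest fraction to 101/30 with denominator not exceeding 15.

37/11

Expand x = 101/30 as a continued fraction with the Euclidean algorithm:
  101 = 3*30 + 11, so a_0 = 3.
  30 = 2*11 + 8, so a_1 = 2.
  11 = 1*8 + 3, so a_2 = 1.
  8 = 2*3 + 2, so a_3 = 2.
  3 = 1*2 + 1, so a_4 = 1.
  2 = 2*1 + 0, so a_5 = 2.
so x = [3; 2, 1, 2, 1, 2].
Convergents (p_i = a_i*p_{i-1} + p_{i-2}, q_i = a_i*q_{i-1} + q_{i-2} with p_{-2}=0, p_{-1}=1, q_{-2}=1, q_{-1}=0), until the denominator exceeds 15:
  i=0: a_0=3, p_0 = 3*1 + 0 = 3, q_0 = 3*0 + 1 = 1.
  i=1: a_1=2, p_1 = 2*3 + 1 = 7, q_1 = 2*1 + 0 = 2.
  i=2: a_2=1, p_2 = 1*7 + 3 = 10, q_2 = 1*2 + 1 = 3.
  i=3: a_3=2, p_3 = 2*10 + 7 = 27, q_3 = 2*3 + 2 = 8.
  i=4: a_4=1, p_4 = 1*27 + 10 = 37, q_4 = 1*8 + 3 = 11.
  i=5: a_5=2, p_5 = 2*37 + 27 = 101, q_5 = 2*11 + 8 = 30.
q_5 = 30 > 15, so the last convergent with denominator <= 15 is p_4/q_4 = 37/11.
The closest fraction with denominator <= 15 is either p_4/q_4 or the intermediate fraction (k*p_4 + p_3)/(k*q_4 + q_3) with the largest k >= 1 whose denominator stays <= 15; these approach x as k grows, and every other convergent or intermediate fraction in range is farther away.
Largest k: floor((15 - q_3)/q_4) = floor((15 - 8)/11) = 0.
Since k = 0, no intermediate fraction beyond p_4/q_4 has denominator <= 15, so the convergent 37/11 is the closest (its error is |101*11 - 37*30|/(30*11) = 1/330).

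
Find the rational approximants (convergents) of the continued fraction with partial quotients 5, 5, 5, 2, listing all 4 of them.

5/1, 26/5, 135/26, 296/57

Using the convergent recurrence p_i = a_i*p_{i-1} + p_{i-2}, q_i = a_i*q_{i-1} + q_{i-2} with p_{-2}=0, p_{-1}=1, q_{-2}=1, q_{-1}=0:
  i=0: a_0=5, p_0 = 5*1 + 0 = 5, q_0 = 5*0 + 1 = 1.
  i=1: a_1=5, p_1 = 5*5 + 1 = 26, q_1 = 5*1 + 0 = 5.
  i=2: a_2=5, p_2 = 5*26 + 5 = 135, q_2 = 5*5 + 1 = 26.
  i=3: a_3=2, p_3 = 2*135 + 26 = 296, q_3 = 2*26 + 5 = 57.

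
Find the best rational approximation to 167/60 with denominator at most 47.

103/37

Expand x = 167/60 as a continued fraction with the Euclidean algorithm:
  167 = 2*60 + 47, so a_0 = 2.
  60 = 1*47 + 13, so a_1 = 1.
  47 = 3*13 + 8, so a_2 = 3.
  13 = 1*8 + 5, so a_3 = 1.
  8 = 1*5 + 3, so a_4 = 1.
  5 = 1*3 + 2, so a_5 = 1.
  3 = 1*2 + 1, so a_6 = 1.
  2 = 2*1 + 0, so a_7 = 2.
so x = [2; 1, 3, 1, 1, 1, 1, 2].
Convergents (p_i = a_i*p_{i-1} + p_{i-2}, q_i = a_i*q_{i-1} + q_{i-2} with p_{-2}=0, p_{-1}=1, q_{-2}=1, q_{-1}=0), until the denominator exceeds 47:
  i=0: a_0=2, p_0 = 2*1 + 0 = 2, q_0 = 2*0 + 1 = 1.
  i=1: a_1=1, p_1 = 1*2 + 1 = 3, q_1 = 1*1 + 0 = 1.
  i=2: a_2=3, p_2 = 3*3 + 2 = 11, q_2 = 3*1 + 1 = 4.
  i=3: a_3=1, p_3 = 1*11 + 3 = 14, q_3 = 1*4 + 1 = 5.
  i=4: a_4=1, p_4 = 1*14 + 11 = 25, q_4 = 1*5 + 4 = 9.
  i=5: a_5=1, p_5 = 1*25 + 14 = 39, q_5 = 1*9 + 5 = 14.
  i=6: a_6=1, p_6 = 1*39 + 25 = 64, q_6 = 1*14 + 9 = 23.
  i=7: a_7=2, p_7 = 2*64 + 39 = 167, q_7 = 2*23 + 14 = 60.
q_7 = 60 > 47, so the last convergent with denominator <= 47 is p_6/q_6 = 64/23.
The closest fraction with denominator <= 47 is either p_6/q_6 or the intermediate fraction (k*p_6 + p_5)/(k*q_6 + q_5) with the largest k >= 1 whose denominator stays <= 47; these approach x as k grows, and every other convergent or intermediate fraction in range is farther away.
Largest k: floor((47 - q_5)/q_6) = floor((47 - 14)/23) = 1.
That gives (1*64 + 39)/(1*23 + 14) = 103/37.
Compare the errors: |x - 64/23| = |167*23 - 64*60|/(60*23) = 1/1380, and |x - 103/37| = |167*37 - 103*60|/(60*37) = 1/2220.
Cross-multiplying, 1*1380 = 1380 < 2220 = 1*2220, so 1/2220 is smaller: the intermediate fraction 103/37 is closer to x than 64/23.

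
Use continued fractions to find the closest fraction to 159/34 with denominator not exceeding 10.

Expand x = 159/34 as a continued fraction with the Euclidean algorithm:
  159 = 4*34 + 23, so a_0 = 4.
  34 = 1*23 + 11, so a_1 = 1.
  23 = 2*11 + 1, so a_2 = 2.
  11 = 11*1 + 0, so a_3 = 11.
so x = [4; 1, 2, 11].
Convergents (p_i = a_i*p_{i-1} + p_{i-2}, q_i = a_i*q_{i-1} + q_{i-2} with p_{-2}=0, p_{-1}=1, q_{-2}=1, q_{-1}=0), until the denominator exceeds 10:
  i=0: a_0=4, p_0 = 4*1 + 0 = 4, q_0 = 4*0 + 1 = 1.
  i=1: a_1=1, p_1 = 1*4 + 1 = 5, q_1 = 1*1 + 0 = 1.
  i=2: a_2=2, p_2 = 2*5 + 4 = 14, q_2 = 2*1 + 1 = 3.
  i=3: a_3=11, p_3 = 11*14 + 5 = 159, q_3 = 11*3 + 1 = 34.
q_3 = 34 > 10, so the last convergent with denominator <= 10 is p_2/q_2 = 14/3.
The closest fraction with denominator <= 10 is either p_2/q_2 or the intermediate fraction (k*p_2 + p_1)/(k*q_2 + q_1) with the largest k >= 1 whose denominator stays <= 10; these approach x as k grows, and every other convergent or intermediate fraction in range is farther away.
Largest k: floor((10 - q_1)/q_2) = floor((10 - 1)/3) = 3.
That gives (3*14 + 5)/(3*3 + 1) = 47/10.
Compare the errors: |x - 14/3| = |159*3 - 14*34|/(34*3) = 1/102, and |x - 47/10| = |159*10 - 47*34|/(34*10) = 8/340.
Cross-multiplying, 1*340 = 340 < 816 = 8*102, so 1/102 is smaller: the convergent 14/3 is closer to x than 47/10.

14/3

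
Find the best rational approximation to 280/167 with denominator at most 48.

Expand x = 280/167 as a continued fraction with the Euclidean algorithm:
  280 = 1*167 + 113, so a_0 = 1.
  167 = 1*113 + 54, so a_1 = 1.
  113 = 2*54 + 5, so a_2 = 2.
  54 = 10*5 + 4, so a_3 = 10.
  5 = 1*4 + 1, so a_4 = 1.
  4 = 4*1 + 0, so a_5 = 4.
so x = [1; 1, 2, 10, 1, 4].
Convergents (p_i = a_i*p_{i-1} + p_{i-2}, q_i = a_i*q_{i-1} + q_{i-2} with p_{-2}=0, p_{-1}=1, q_{-2}=1, q_{-1}=0), until the denominator exceeds 48:
  i=0: a_0=1, p_0 = 1*1 + 0 = 1, q_0 = 1*0 + 1 = 1.
  i=1: a_1=1, p_1 = 1*1 + 1 = 2, q_1 = 1*1 + 0 = 1.
  i=2: a_2=2, p_2 = 2*2 + 1 = 5, q_2 = 2*1 + 1 = 3.
  i=3: a_3=10, p_3 = 10*5 + 2 = 52, q_3 = 10*3 + 1 = 31.
  i=4: a_4=1, p_4 = 1*52 + 5 = 57, q_4 = 1*31 + 3 = 34.
  i=5: a_5=4, p_5 = 4*57 + 52 = 280, q_5 = 4*34 + 31 = 167.
q_5 = 167 > 48, so the last convergent with denominator <= 48 is p_4/q_4 = 57/34.
The closest fraction with denominator <= 48 is either p_4/q_4 or the intermediate fraction (k*p_4 + p_3)/(k*q_4 + q_3) with the largest k >= 1 whose denominator stays <= 48; these approach x as k grows, and every other convergent or intermediate fraction in range is farther away.
Largest k: floor((48 - q_3)/q_4) = floor((48 - 31)/34) = 0.
Since k = 0, no intermediate fraction beyond p_4/q_4 has denominator <= 48, so the convergent 57/34 is the closest (its error is |280*34 - 57*167|/(167*34) = 1/5678).

57/34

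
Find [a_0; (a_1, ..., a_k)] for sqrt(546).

[23; (2, 1, 2, 1, 2, 46)]

Write x_i = (sqrt(546) + m_i)/d_i with (m_0, d_0) = (0, 1). a_0 = floor(sqrt(546)) = 23, since 23^2 = 529 <= 546 < 576 = 24^2.
Iterate m_{i+1} = d_i*a_i - m_i, d_{i+1} = (546 - m_{i+1}^2)/d_i, a_{i+1} = floor((a_0 + m_{i+1})/d_{i+1}):
  m_1 = 1*23 - 0 = 23, d_1 = (546 - 23^2)/1 = 17/1 = 17, a_1 = floor((23 + 23)/17) = 2.
  m_2 = 17*2 - 23 = 11, d_2 = (546 - 11^2)/17 = 425/17 = 25, a_2 = floor((23 + 11)/25) = 1.
  m_3 = 25*1 - 11 = 14, d_3 = (546 - 14^2)/25 = 350/25 = 14, a_3 = floor((23 + 14)/14) = 2.
  m_4 = 14*2 - 14 = 14, d_4 = (546 - 14^2)/14 = 350/14 = 25, a_4 = floor((23 + 14)/25) = 1.
  m_5 = 25*1 - 14 = 11, d_5 = (546 - 11^2)/25 = 425/25 = 17, a_5 = floor((23 + 11)/17) = 2.
  m_6 = 17*2 - 11 = 23, d_6 = (546 - 23^2)/17 = 17/17 = 1, a_6 = floor((23 + 23)/1) = 46.
  m_7 = 1*46 - 23 = 23, d_7 = (546 - 23^2)/1 = 17/1 = 17: (m_7, d_7) = (m_1, d_1) = (23, 17), so from here the quotients repeat a_1, ..., a_6; the period length is 6.
Hence the expansion of sqrt(546) is a_0 = 23 followed by the repeating block 2, 1, 2, 1, 2, 46 (period 6).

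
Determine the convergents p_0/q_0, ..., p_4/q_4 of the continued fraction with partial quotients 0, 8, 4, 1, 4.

Using the convergent recurrence p_i = a_i*p_{i-1} + p_{i-2}, q_i = a_i*q_{i-1} + q_{i-2} with p_{-2}=0, p_{-1}=1, q_{-2}=1, q_{-1}=0:
  i=0: a_0=0, p_0 = 0*1 + 0 = 0, q_0 = 0*0 + 1 = 1.
  i=1: a_1=8, p_1 = 8*0 + 1 = 1, q_1 = 8*1 + 0 = 8.
  i=2: a_2=4, p_2 = 4*1 + 0 = 4, q_2 = 4*8 + 1 = 33.
  i=3: a_3=1, p_3 = 1*4 + 1 = 5, q_3 = 1*33 + 8 = 41.
  i=4: a_4=4, p_4 = 4*5 + 4 = 24, q_4 = 4*41 + 33 = 197.

0/1, 1/8, 4/33, 5/41, 24/197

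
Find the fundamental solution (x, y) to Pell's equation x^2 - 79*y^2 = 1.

(x, y) = (80, 9)

First expand sqrt(79) as a continued fraction. With x_i = (sqrt(79) + m_i)/d_i and (m_0, d_0) = (0, 1): a_0 = floor(sqrt(79)) = 8, since 8^2 = 64 <= 79 < 81 = 9^2.
Iterate m_{i+1} = d_i*a_i - m_i, d_{i+1} = (79 - m_{i+1}^2)/d_i, a_{i+1} = floor((a_0 + m_{i+1})/d_{i+1}):
  m_1 = 1*8 - 0 = 8, d_1 = (79 - 8^2)/1 = 15/1 = 15, a_1 = floor((8 + 8)/15) = 1.
  m_2 = 15*1 - 8 = 7, d_2 = (79 - 7^2)/15 = 30/15 = 2, a_2 = floor((8 + 7)/2) = 7.
  m_3 = 2*7 - 7 = 7, d_3 = (79 - 7^2)/2 = 30/2 = 15, a_3 = floor((8 + 7)/15) = 1.
  m_4 = 15*1 - 7 = 8, d_4 = (79 - 8^2)/15 = 15/15 = 1, a_4 = floor((8 + 8)/1) = 16.
  m_5 = 1*16 - 8 = 8, d_5 = (79 - 8^2)/1 = 15/1 = 15: (m_5, d_5) = (m_1, d_1) = (8, 15), so from here the quotients repeat a_1, ..., a_4; the period length is 4.
So sqrt(79) = [8; (1, 7, 1, 16)] with period length k = 4.
k is even, so the fundamental solution of x^2 - 79y^2 = 1 is (p_{k-1}, q_{k-1}) = (p_3, q_3); compute convergents through index 3.
Convergents (p_i = a_i*p_{i-1} + p_{i-2}, q_i = a_i*q_{i-1} + q_{i-2} with p_{-2}=0, p_{-1}=1, q_{-2}=1, q_{-1}=0):
  i=0: a_0=8, p_0 = 8*1 + 0 = 8, q_0 = 8*0 + 1 = 1.
  i=1: a_1=1, p_1 = 1*8 + 1 = 9, q_1 = 1*1 + 0 = 1.
  i=2: a_2=7, p_2 = 7*9 + 8 = 71, q_2 = 7*1 + 1 = 8.
  i=3: a_3=1, p_3 = 1*71 + 9 = 80, q_3 = 1*8 + 1 = 9.
Check: 80^2 - 79*9^2 = 6400 - 6399 = 1, so (x, y) = (80, 9) solves the equation, and by the theorem it is the least positive solution.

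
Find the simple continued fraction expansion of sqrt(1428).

Write x_i = (sqrt(1428) + m_i)/d_i with (m_0, d_0) = (0, 1). a_0 = floor(sqrt(1428)) = 37, since 37^2 = 1369 <= 1428 < 1444 = 38^2.
Iterate m_{i+1} = d_i*a_i - m_i, d_{i+1} = (1428 - m_{i+1}^2)/d_i, a_{i+1} = floor((a_0 + m_{i+1})/d_{i+1}):
  m_1 = 1*37 - 0 = 37, d_1 = (1428 - 37^2)/1 = 59/1 = 59, a_1 = floor((37 + 37)/59) = 1.
  m_2 = 59*1 - 37 = 22, d_2 = (1428 - 22^2)/59 = 944/59 = 16, a_2 = floor((37 + 22)/16) = 3.
  m_3 = 16*3 - 22 = 26, d_3 = (1428 - 26^2)/16 = 752/16 = 47, a_3 = floor((37 + 26)/47) = 1.
  m_4 = 47*1 - 26 = 21, d_4 = (1428 - 21^2)/47 = 987/47 = 21, a_4 = floor((37 + 21)/21) = 2.
  m_5 = 21*2 - 21 = 21, d_5 = (1428 - 21^2)/21 = 987/21 = 47, a_5 = floor((37 + 21)/47) = 1.
  m_6 = 47*1 - 21 = 26, d_6 = (1428 - 26^2)/47 = 752/47 = 16, a_6 = floor((37 + 26)/16) = 3.
  m_7 = 16*3 - 26 = 22, d_7 = (1428 - 22^2)/16 = 944/16 = 59, a_7 = floor((37 + 22)/59) = 1.
  m_8 = 59*1 - 22 = 37, d_8 = (1428 - 37^2)/59 = 59/59 = 1, a_8 = floor((37 + 37)/1) = 74.
  m_9 = 1*74 - 37 = 37, d_9 = (1428 - 37^2)/1 = 59/1 = 59: (m_9, d_9) = (m_1, d_1) = (37, 59), so from here the quotients repeat a_1, ..., a_8; the period length is 8.
Hence the expansion of sqrt(1428) is a_0 = 37 followed by the repeating block 1, 3, 1, 2, 1, 3, 1, 74 (period 8).

[37; (1, 3, 1, 2, 1, 3, 1, 74)]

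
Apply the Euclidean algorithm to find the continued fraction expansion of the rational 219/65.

Run the Euclidean algorithm on 219 and 65; the successive quotients are the partial quotients a_0, a_1, ... (each step inverts the fractional part left over by the previous one):
  219 = 3*65 + 24, so a_0 = 3.
  65 = 2*24 + 17, so a_1 = 2.
  24 = 1*17 + 7, so a_2 = 1.
  17 = 2*7 + 3, so a_3 = 2.
  7 = 2*3 + 1, so a_4 = 2.
  3 = 3*1 + 0, so a_5 = 3.
The remainder reaches 0 after 6 divisions, so the expansion has 6 partial quotients, read off in order.

[3; 2, 1, 2, 2, 3]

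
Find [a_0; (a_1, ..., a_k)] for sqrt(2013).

[44; (1, 6, 2, 21, 1, 28, 1, 21, 2, 6, 1, 88)]

Write x_i = (sqrt(2013) + m_i)/d_i with (m_0, d_0) = (0, 1). a_0 = floor(sqrt(2013)) = 44, since 44^2 = 1936 <= 2013 < 2025 = 45^2.
Iterate m_{i+1} = d_i*a_i - m_i, d_{i+1} = (2013 - m_{i+1}^2)/d_i, a_{i+1} = floor((a_0 + m_{i+1})/d_{i+1}):
  m_1 = 1*44 - 0 = 44, d_1 = (2013 - 44^2)/1 = 77/1 = 77, a_1 = floor((44 + 44)/77) = 1.
  m_2 = 77*1 - 44 = 33, d_2 = (2013 - 33^2)/77 = 924/77 = 12, a_2 = floor((44 + 33)/12) = 6.
  m_3 = 12*6 - 33 = 39, d_3 = (2013 - 39^2)/12 = 492/12 = 41, a_3 = floor((44 + 39)/41) = 2.
  m_4 = 41*2 - 39 = 43, d_4 = (2013 - 43^2)/41 = 164/41 = 4, a_4 = floor((44 + 43)/4) = 21.
  m_5 = 4*21 - 43 = 41, d_5 = (2013 - 41^2)/4 = 332/4 = 83, a_5 = floor((44 + 41)/83) = 1.
  m_6 = 83*1 - 41 = 42, d_6 = (2013 - 42^2)/83 = 249/83 = 3, a_6 = floor((44 + 42)/3) = 28.
  m_7 = 3*28 - 42 = 42, d_7 = (2013 - 42^2)/3 = 249/3 = 83, a_7 = floor((44 + 42)/83) = 1.
  m_8 = 83*1 - 42 = 41, d_8 = (2013 - 41^2)/83 = 332/83 = 4, a_8 = floor((44 + 41)/4) = 21.
  m_9 = 4*21 - 41 = 43, d_9 = (2013 - 43^2)/4 = 164/4 = 41, a_9 = floor((44 + 43)/41) = 2.
  m_10 = 41*2 - 43 = 39, d_10 = (2013 - 39^2)/41 = 492/41 = 12, a_10 = floor((44 + 39)/12) = 6.
  m_11 = 12*6 - 39 = 33, d_11 = (2013 - 33^2)/12 = 924/12 = 77, a_11 = floor((44 + 33)/77) = 1.
  m_12 = 77*1 - 33 = 44, d_12 = (2013 - 44^2)/77 = 77/77 = 1, a_12 = floor((44 + 44)/1) = 88.
  m_13 = 1*88 - 44 = 44, d_13 = (2013 - 44^2)/1 = 77/1 = 77: (m_13, d_13) = (m_1, d_1) = (44, 77), so from here the quotients repeat a_1, ..., a_12; the period length is 12.
Hence the expansion of sqrt(2013) is a_0 = 44 followed by the repeating block 1, 6, 2, 21, 1, 28, 1, 21, 2, 6, 1, 88 (period 12).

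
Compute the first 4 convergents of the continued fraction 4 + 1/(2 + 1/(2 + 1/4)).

4/1, 9/2, 22/5, 97/22

Using the convergent recurrence p_i = a_i*p_{i-1} + p_{i-2}, q_i = a_i*q_{i-1} + q_{i-2} with p_{-2}=0, p_{-1}=1, q_{-2}=1, q_{-1}=0:
  i=0: a_0=4, p_0 = 4*1 + 0 = 4, q_0 = 4*0 + 1 = 1.
  i=1: a_1=2, p_1 = 2*4 + 1 = 9, q_1 = 2*1 + 0 = 2.
  i=2: a_2=2, p_2 = 2*9 + 4 = 22, q_2 = 2*2 + 1 = 5.
  i=3: a_3=4, p_3 = 4*22 + 9 = 97, q_3 = 4*5 + 2 = 22.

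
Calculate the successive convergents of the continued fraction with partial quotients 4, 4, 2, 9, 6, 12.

4/1, 17/4, 38/9, 359/85, 2192/519, 26663/6313

Using the convergent recurrence p_i = a_i*p_{i-1} + p_{i-2}, q_i = a_i*q_{i-1} + q_{i-2} with p_{-2}=0, p_{-1}=1, q_{-2}=1, q_{-1}=0:
  i=0: a_0=4, p_0 = 4*1 + 0 = 4, q_0 = 4*0 + 1 = 1.
  i=1: a_1=4, p_1 = 4*4 + 1 = 17, q_1 = 4*1 + 0 = 4.
  i=2: a_2=2, p_2 = 2*17 + 4 = 38, q_2 = 2*4 + 1 = 9.
  i=3: a_3=9, p_3 = 9*38 + 17 = 359, q_3 = 9*9 + 4 = 85.
  i=4: a_4=6, p_4 = 6*359 + 38 = 2192, q_4 = 6*85 + 9 = 519.
  i=5: a_5=12, p_5 = 12*2192 + 359 = 26663, q_5 = 12*519 + 85 = 6313.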